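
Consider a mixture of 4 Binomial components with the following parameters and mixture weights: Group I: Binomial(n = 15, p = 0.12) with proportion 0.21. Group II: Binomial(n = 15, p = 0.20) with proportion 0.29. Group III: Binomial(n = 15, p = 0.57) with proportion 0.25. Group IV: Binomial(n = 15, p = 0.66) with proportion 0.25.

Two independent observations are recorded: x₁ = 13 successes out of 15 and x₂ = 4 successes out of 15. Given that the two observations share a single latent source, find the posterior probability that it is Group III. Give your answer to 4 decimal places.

Posterior ∝ prior × likelihood, so P(k | x) ∝ w_k f_k(x); normalise over all components.
Since both observations come from the same component, the likelihood for component k is f_k(x₁)·f_k(x₂).
  f_I = [C(15,13)·0.12^13·0.88^2 = 105·1.06993e-12·0.7744 = 8.69983e-11] × [0.0693693] = 6.03501e-12
  f_II = [C(15,13)·0.20^13·0.80^2 = 105·8.192e-10·0.64 = 5.50502e-08] × [0.187604] = 1.03277e-08
  f_III = [C(15,13)·0.57^13·0.43^2 = 105·0.00067046·0.1849 = 0.0130167] × [0.0133901] = 0.000174295
  f_IV = [C(15,13)·0.66^13·0.34^2 = 105·0.00450891·0.1156 = 0.0547291] × [0.00181793] = 9.94935e-05
Multiply by the mixture weights:
  w_I·f_I = 0.21 × 6.03501e-12 = 1.26735e-12
  w_II·f_II = 0.29 × 1.03277e-08 = 2.99502e-09
  w_III·f_III = 0.25 × 0.000174295 = 4.35737e-05
  w_IV·f_IV = 0.25 × 9.94935e-05 = 2.48734e-05
Evidence: 1.26735e-12 + 2.99502e-09 + 4.35737e-05 + 2.48734e-05 = 6.84501e-05
P(Group III | data) ≈ 0.6366

0.6366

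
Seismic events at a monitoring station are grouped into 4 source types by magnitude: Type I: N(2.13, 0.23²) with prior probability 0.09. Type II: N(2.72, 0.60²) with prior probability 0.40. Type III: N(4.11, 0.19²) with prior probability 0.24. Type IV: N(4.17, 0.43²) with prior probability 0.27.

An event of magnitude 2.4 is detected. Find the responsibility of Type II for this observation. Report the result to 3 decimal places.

The responsibility of component k is π_k f_k(x) divided by Σ_j π_j f_j(x).
Component likelihoods at x = 2.4:
  f_I = 0.870839
  f_II = 0.576756
  f_III = 5.41041e-18
  f_IV = 0.000194157
Multiply by the mixture weights:
  π_I·f_I = 0.09 × 0.870839 = 0.0783755
  π_II·f_II = 0.40 × 0.576756 = 0.230703
  π_III·f_III = 0.24 × 5.41041e-18 = 1.2985e-18
  π_IV·f_IV = 0.27 × 0.000194157 = 5.24223e-05
Normaliser: 0.0783755 + 0.230703 + 1.2985e-18 + 5.24223e-05 = 0.309131
Responsibility of Type II: 0.230703 / 0.309131 ≈ 0.746

0.746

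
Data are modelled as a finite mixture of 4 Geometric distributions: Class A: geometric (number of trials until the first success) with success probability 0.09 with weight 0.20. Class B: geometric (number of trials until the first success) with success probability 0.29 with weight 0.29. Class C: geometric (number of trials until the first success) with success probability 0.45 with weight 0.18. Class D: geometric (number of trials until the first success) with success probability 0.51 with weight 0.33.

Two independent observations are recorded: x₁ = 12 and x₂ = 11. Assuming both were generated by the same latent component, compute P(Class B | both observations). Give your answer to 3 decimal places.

Apply Bayes' rule: the posterior for each component is proportional to its prior times its likelihood at x.
Since both observations come from the same component, the likelihood for component k is f_k(x₁)·f_k(x₂).
  p_A = [0.09·(1−0.09)^11 = 0.09·0.354369 = 0.0318932] × [0.0350475] = 0.00111777
  p_B = [0.29·(1−0.29)^11 = 0.29·0.0231122 = 0.00670255] × [0.00944021] = 6.32734e-05
  p_C = [0.45·(1−0.45)^11 = 0.45·0.00139312 = 0.000626906] × [0.00113983] = 7.14565e-07
  p_D = [0.51·(1−0.51)^11 = 0.51·0.000390982 = 0.000199401] × [0.000406941] = 8.11443e-08
Multiply by the mixture weights:
  P(Z=A)·p_A = 0.20 × 0.00111777 = 0.000223555
  P(Z=B)·p_B = 0.29 × 6.32734e-05 = 1.83493e-05
  P(Z=C)·p_C = 0.18 × 7.14565e-07 = 1.28622e-07
  P(Z=D)·p_D = 0.33 × 8.11443e-08 = 2.67776e-08
Marginal: 0.000223555 + 1.83493e-05 + 1.28622e-07 + 2.67776e-08 = 0.00024206
P(Class B | x) ≈ 0.076

0.076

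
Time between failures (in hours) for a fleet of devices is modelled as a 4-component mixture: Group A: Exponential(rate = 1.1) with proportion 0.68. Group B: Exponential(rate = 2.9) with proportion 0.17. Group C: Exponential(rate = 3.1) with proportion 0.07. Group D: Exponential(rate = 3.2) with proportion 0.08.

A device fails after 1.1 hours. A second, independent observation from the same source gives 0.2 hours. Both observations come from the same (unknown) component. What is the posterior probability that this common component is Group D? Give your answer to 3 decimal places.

P(component k | x) = P(Z=k)·f_k(x) / marginal(x), where marginal(x) = Σ_j P(Z=j)·f_j(x).
Since both observations come from the same component, the likelihood for component k is f_k(x₁)·f_k(x₂).
  p_A = [0.328017] × [0.882771] = 0.289564
  p_B = [0.119398] × [1.62371] = 0.193868
  p_C = [0.102428] × [1.66763] = 0.170811
  p_D = [0.0947182] × [1.68734] = 0.159821
Unnormalised posteriors:
  P(Z=A)·p_A = 0.68 × 0.289564 = 0.196903
  P(Z=B)·p_B = 0.17 × 0.193868 = 0.0329575
  P(Z=C)·p_C = 0.07 × 0.170811 = 0.0119568
  P(Z=D)·p_D = 0.08 × 0.159821 = 0.0127857
Sum: 0.196903 + 0.0329575 + 0.0119568 + 0.0127857 = 0.254603
So the posterior for Group D is 0.0127857 / 0.254603 ≈ 0.050.

0.050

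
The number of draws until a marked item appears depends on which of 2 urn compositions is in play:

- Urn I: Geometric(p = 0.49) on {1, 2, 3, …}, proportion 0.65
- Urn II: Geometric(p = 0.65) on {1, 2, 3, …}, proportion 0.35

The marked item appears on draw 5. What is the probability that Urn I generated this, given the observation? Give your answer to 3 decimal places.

0.863

P(component k | x) = P(Z=k)·f_k(x) / marginal(x), where marginal(x) = Σ_j P(Z=j)·f_j(x).
Component likelihoods at x = 5:
  f_I = 0.0331495
  f_II = 0.00975406
Multiply by the mixture weights:
  P(Z=I)·f_I = 0.65 × 0.0331495 = 0.0215472
  P(Z=II)·f_II = 0.35 × 0.00975406 = 0.00341392
Marginal: 0.0215472 + 0.00341392 = 0.0249611
P(Urn I | x) ≈ 0.863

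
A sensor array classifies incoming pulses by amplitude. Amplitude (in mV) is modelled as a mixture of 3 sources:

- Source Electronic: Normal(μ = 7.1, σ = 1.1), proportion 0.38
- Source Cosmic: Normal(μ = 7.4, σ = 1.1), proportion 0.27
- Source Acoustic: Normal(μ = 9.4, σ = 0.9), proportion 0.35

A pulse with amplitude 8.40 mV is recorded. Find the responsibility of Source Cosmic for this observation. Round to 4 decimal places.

Posterior ∝ prior × likelihood, so P(k | x) ∝ w_k f_k(x); normalise over all components.
Component likelihoods at x = 8.40 mV:
  p_Electronic = (1/(1.1·√(2π)))·exp(−(8.40−7.1)²/(2·1.1²)) = 0.362675·exp(-0.69835) = 0.180397
  p_Cosmic = (1/(1.1·√(2π)))·exp(−(8.40−7.4)²/(2·1.1²)) = 0.362675·exp(-0.41322) = 0.239915
  p_Acoustic = (1/(0.9·√(2π)))·exp(−(8.40−9.4)²/(2·0.9²)) = 0.443269·exp(-0.61728) = 0.239103
Unnormalised posteriors:
  w_Electronic·p_Electronic = 0.38 × 0.180397 = 0.0685508
  w_Cosmic·p_Cosmic = 0.27 × 0.239915 = 0.064777
  w_Acoustic·p_Acoustic = 0.35 × 0.239103 = 0.083686
Sum: 0.0685508 + 0.064777 + 0.083686 = 0.217014
P(Source Cosmic | 8.40 mV) = 0.064777 / 0.217014 ≈ 0.2985

0.2985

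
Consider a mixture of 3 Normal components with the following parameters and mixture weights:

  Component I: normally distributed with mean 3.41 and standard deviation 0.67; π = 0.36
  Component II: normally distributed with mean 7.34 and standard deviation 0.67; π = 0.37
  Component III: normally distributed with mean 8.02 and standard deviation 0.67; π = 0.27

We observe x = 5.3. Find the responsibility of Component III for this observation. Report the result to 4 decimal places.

Posterior ∝ prior × likelihood, so P(k | x) ∝ P(Z=k) f_k(x); normalise over all components.
Component likelihoods at x = 5.3:
  f_I = 0.0111403
  f_II = 0.00577746
  f_III = 0.000157034
Unnormalised posteriors:
  P(Z=I)·f_I = 0.36 × 0.0111403 = 0.00401051
  P(Z=II)·f_II = 0.37 × 0.00577746 = 0.00213766
  P(Z=III)·f_III = 0.27 × 0.000157034 = 4.23991e-05
Denominator: 0.00401051 + 0.00213766 + 4.23991e-05 = 0.00619056
P(Component III | the observation) = 4.23991e-05 / 0.00619056 ≈ 0.0068

0.0068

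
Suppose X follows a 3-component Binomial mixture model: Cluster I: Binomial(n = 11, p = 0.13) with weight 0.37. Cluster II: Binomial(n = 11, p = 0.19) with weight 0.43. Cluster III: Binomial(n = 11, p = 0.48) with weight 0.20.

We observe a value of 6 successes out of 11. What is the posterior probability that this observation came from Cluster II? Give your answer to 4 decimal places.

By Bayes' theorem, P(k | x) = w_k f_k(x) / Σ_j w_j f_j(x).
Evaluate each component's likelihood at the observed value:
  f_I = 0.00111147
  f_II = 0.00757859
  f_III = 0.214836
Weight by the priors:
  w_I·f_I = 0.37 × 0.00111147 = 0.000411244
  w_II·f_II = 0.43 × 0.00757859 = 0.0032588
  w_III·f_III = 0.20 × 0.214836 = 0.0429671
Evidence: 0.000411244 + 0.0032588 + 0.0429671 = 0.0466371
Responsibility of Cluster II: 0.0032588 / 0.0466371 ≈ 0.0699

0.0699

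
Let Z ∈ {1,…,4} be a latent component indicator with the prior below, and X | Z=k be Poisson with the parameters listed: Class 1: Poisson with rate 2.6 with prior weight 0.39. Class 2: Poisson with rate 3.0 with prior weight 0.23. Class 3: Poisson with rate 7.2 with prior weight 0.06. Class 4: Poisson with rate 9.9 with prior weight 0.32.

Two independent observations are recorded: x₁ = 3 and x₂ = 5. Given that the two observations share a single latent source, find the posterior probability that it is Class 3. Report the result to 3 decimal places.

0.028

The responsibility of component k is P(Z=k) f_k(x) divided by Σ_j P(Z=j) f_j(x).
Since both observations come from the same component, the likelihood for component k is f_k(x₁)·f_k(x₂).
  p_1 = [0.217572] × [0.0735394] = 0.0160001
  p_2 = [0.224042] × [0.100819] = 0.0225876
  p_3 = [0.0464436] × [0.120382] = 0.00559097
  p_4 = [0.00811407] × [0.039763] = 0.00032264
Multiply by the mixture weights:
  P(Z=1)·p_1 = 0.39 × 0.0160001 = 0.00624004
  P(Z=2)·p_2 = 0.23 × 0.0225876 = 0.00519515
  P(Z=3)·p_3 = 0.06 × 0.00559097 = 0.000335458
  P(Z=4)·p_4 = 0.32 × 0.00032264 = 0.000103245
Denominator: 0.00624004 + 0.00519515 + 0.000335458 + 0.000103245 = 0.0118739
P(Class 3 | x₁,x₂) ≈ 0.028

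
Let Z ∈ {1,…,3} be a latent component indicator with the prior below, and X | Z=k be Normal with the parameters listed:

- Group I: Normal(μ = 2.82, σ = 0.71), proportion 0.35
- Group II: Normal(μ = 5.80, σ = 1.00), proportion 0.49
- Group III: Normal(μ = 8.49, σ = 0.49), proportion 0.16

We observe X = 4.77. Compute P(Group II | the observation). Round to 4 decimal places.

By Bayes' theorem, P(k | x) = w_k f_k(x) / Σ_j w_j f_j(x).
Evaluate each component's likelihood at the observed value:
  p_I = (1/(0.71·√(2π)))·exp(−(4.77−2.82)²/(2·0.71²)) = 0.561891·exp(-3.77157) = 0.0129324
  p_II = (1/(1.00·√(2π)))·exp(−(4.77−5.80)²/(2·1.00²)) = 0.398942·exp(-0.53045) = 0.234714
  p_III = (1/(0.49·√(2π)))·exp(−(4.77−8.49)²/(2·0.49²)) = 0.814168·exp(-28.81799) = 2.48438e-13
Unnormalised posteriors:
  w_I·p_I = 0.35 × 0.0129324 = 0.00452633
  w_II·p_II = 0.49 × 0.234714 = 0.11501
  w_III·p_III = 0.16 × 2.48438e-13 = 3.97502e-14
Sum: 0.00452633 + 0.11501 + 3.97502e-14 = 0.119536
Responsibility of Group II: 0.11501 / 0.119536 ≈ 0.9621

0.9621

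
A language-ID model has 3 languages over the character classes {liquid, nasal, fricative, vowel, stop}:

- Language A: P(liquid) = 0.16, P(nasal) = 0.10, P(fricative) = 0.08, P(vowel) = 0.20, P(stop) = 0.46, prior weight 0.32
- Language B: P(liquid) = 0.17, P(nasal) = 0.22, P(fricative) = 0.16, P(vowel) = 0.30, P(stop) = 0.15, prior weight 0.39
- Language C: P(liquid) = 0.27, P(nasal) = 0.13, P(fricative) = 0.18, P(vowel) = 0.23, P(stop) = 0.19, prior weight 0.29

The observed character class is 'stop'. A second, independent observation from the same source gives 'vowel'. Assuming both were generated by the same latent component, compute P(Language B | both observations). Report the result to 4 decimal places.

0.2942

P(component k | x) = P(Z=k)·f_k(x) / marginal(x), where marginal(x) = Σ_j P(Z=j)·f_j(x).
Since both observations come from the same component, the likelihood for component k is f_k(x₁)·f_k(x₂).
  p_A = [P(stop | comp) = 0.46] × [0.2] = 0.092
  p_B = [P(stop | comp) = 0.15] × [0.3] = 0.045
  p_C = [P(stop | comp) = 0.19] × [0.23] = 0.0437
Unnormalised posteriors:
  P(Z=A)·p_A = 0.32 × 0.092 = 0.02944
  P(Z=B)·p_B = 0.39 × 0.045 = 0.01755
  P(Z=C)·p_C = 0.29 × 0.0437 = 0.012673
Evidence: 0.02944 + 0.01755 + 0.012673 = 0.059663
P(Language B | data) = 0.01755 / 0.059663 ≈ 0.2942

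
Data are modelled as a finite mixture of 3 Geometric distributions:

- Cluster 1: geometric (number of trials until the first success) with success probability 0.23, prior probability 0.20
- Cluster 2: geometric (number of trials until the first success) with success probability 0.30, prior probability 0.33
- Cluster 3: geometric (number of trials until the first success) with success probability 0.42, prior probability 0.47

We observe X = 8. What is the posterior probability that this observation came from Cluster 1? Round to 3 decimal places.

Apply Bayes' rule: the posterior for each component is proportional to its prior times its likelihood at x.
Component likelihoods at x = 8:
  p_1 = 0.23·(1−0.23)^7 = 0.23·0.160485 = 0.0369116
  p_2 = 0.30·(1−0.30)^7 = 0.30·0.0823543 = 0.0247063
  p_3 = 0.42·(1−0.42)^7 = 0.42·0.0220798 = 0.00927353
Weight by the priors:
  π_1·p_1 = 0.20 × 0.0369116 = 0.00738232
  π_2·p_2 = 0.33 × 0.0247063 = 0.00815308
  π_3·p_3 = 0.47 × 0.00927353 = 0.00435856
Sum: 0.00738232 + 0.00815308 + 0.00435856 = 0.019894
So the posterior for Cluster 1 is 0.00738232 / 0.019894 ≈ 0.371.

0.371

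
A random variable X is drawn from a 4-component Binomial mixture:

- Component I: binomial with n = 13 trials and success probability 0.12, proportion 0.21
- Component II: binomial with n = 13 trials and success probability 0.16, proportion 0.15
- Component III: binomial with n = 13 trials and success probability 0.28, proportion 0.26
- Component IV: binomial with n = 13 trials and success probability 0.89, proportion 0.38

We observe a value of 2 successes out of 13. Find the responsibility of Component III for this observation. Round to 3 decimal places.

0.296

By Bayes' theorem, P(k | x) = π_k f_k(x) / Σ_j π_j f_j(x).
Component likelihoods at x = 2 successes out of 13:
  f_I = C(13,2)·0.12^2·0.88^11 = 78·0.0144·0.245081 = 0.275275
  f_II = C(13,2)·0.16^2·0.84^11 = 78·0.0256·0.146917 = 0.293364
  f_III = C(13,2)·0.28^2·0.72^11 = 78·0.0784·0.0269561 = 0.164842
  f_IV = C(13,2)·0.89^2·0.11^11 = 78·0.7921·2.85312e-11 = 1.76276e-09
Prior × likelihood for each component:
  π_I·f_I = 0.21 × 0.275275 = 0.0578077
  π_II·f_II = 0.15 × 0.293364 = 0.0440046
  π_III·f_III = 0.26 × 0.164842 = 0.0428589
  π_IV·f_IV = 0.38 × 1.76276e-09 = 6.6985e-10
Marginal: 0.0578077 + 0.0440046 + 0.0428589 + 6.6985e-10 = 0.144671
P(Component III | the observation) ≈ 0.296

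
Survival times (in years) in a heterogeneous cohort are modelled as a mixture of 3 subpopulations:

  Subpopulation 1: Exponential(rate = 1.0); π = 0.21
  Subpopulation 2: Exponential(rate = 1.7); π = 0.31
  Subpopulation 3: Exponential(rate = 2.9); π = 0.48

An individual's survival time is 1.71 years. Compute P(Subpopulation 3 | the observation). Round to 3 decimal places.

0.128

P(component k | x) = π_k·f_k(x) / marginal(x), where marginal(x) = Σ_j π_j·f_j(x).
Component likelihoods at x = 1.71 years:
  f_1 = 0.180866
  f_2 = 0.092887
  f_3 = 0.0203578
Multiply by the mixture weights:
  π_1·f_1 = 0.21 × 0.180866 = 0.0379818
  π_2·f_2 = 0.31 × 0.092887 = 0.028795
  π_3·f_3 = 0.48 × 0.0203578 = 0.00977176
Evidence: 0.0379818 + 0.028795 + 0.00977176 = 0.0765485
So the posterior for Subpopulation 3 is 0.00977176 / 0.0765485 ≈ 0.128.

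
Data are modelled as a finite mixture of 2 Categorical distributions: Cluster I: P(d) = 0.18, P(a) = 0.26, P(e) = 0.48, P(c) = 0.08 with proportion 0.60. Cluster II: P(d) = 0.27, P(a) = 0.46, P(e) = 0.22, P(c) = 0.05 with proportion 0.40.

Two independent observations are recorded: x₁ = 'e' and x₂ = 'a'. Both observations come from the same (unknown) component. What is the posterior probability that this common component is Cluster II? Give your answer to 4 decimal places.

P(component k | x) = π_k·f_k(x) / marginal(x), where marginal(x) = Σ_j π_j·f_j(x).
Since both observations come from the same component, the likelihood for component k is f_k(x₁)·f_k(x₂).
  L_I = [P(e | comp) = 0.48] × [0.26] = 0.1248
  L_II = [P(e | comp) = 0.22] × [0.46] = 0.1012
Unnormalised posteriors:
  π_I·L_I = 0.60 × 0.1248 = 0.07488
  π_II·L_II = 0.40 × 0.1012 = 0.04048
Evidence: 0.07488 + 0.04048 = 0.11536
P(Cluster II | data) ≈ 0.3509

0.3509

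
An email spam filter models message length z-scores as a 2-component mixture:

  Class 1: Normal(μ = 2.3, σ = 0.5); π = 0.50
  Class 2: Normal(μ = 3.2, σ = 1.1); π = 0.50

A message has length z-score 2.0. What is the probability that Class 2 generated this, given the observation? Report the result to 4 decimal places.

Posterior ∝ prior × likelihood, so P(k | x) ∝ w_k f_k(x); normalise over all components.
Normal densities:
  f_1 = 0.666449
  f_2 = 0.20003
Prior × likelihood for each component:
  w_1·f_1 = 0.50 × 0.666449 = 0.333225
  w_2·f_2 = 0.50 × 0.20003 = 0.100015
Evidence: 0.333225 + 0.100015 = 0.433239
P(Class 2 | x) = 0.100015 / 0.433239 ≈ 0.2309

0.2309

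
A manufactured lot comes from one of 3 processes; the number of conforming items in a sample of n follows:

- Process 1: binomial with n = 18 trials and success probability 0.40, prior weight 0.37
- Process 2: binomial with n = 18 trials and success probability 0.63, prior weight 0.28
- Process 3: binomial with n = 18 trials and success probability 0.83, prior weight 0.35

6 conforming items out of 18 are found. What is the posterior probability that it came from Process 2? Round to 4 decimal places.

0.0338

The responsibility of component k is P(Z=k) f_k(x) divided by Σ_j P(Z=j) f_j(x).
Evaluate each component's likelihood at the observed value:
  L_1 = C(18,6)·0.40^6·0.60^12 = 18564·0.004096·0.00217678 = 0.165518
  L_2 = C(18,6)·0.63^6·0.37^12 = 18564·0.0625235·6.58295e-06 = 0.00764074
  L_3 = C(18,6)·0.83^6·0.17^12 = 18564·0.32694·5.82622e-10 = 3.53612e-06
Multiply by the mixture weights:
  P(Z=1)·L_1 = 0.37 × 0.165518 = 0.0612418
  P(Z=2)·L_2 = 0.28 × 0.00764074 = 0.00213941
  P(Z=3)·L_3 = 0.35 × 3.53612e-06 = 1.23764e-06
Normaliser: 0.0612418 + 0.00213941 + 1.23764e-06 = 0.0633825
P(Process 2 | the observation) ≈ 0.0338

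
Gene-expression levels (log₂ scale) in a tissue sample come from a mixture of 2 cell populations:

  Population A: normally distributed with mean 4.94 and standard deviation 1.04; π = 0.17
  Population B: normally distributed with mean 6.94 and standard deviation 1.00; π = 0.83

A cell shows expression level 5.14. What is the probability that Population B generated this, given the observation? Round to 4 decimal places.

By Bayes' theorem, P(k | x) = π_k f_k(x) / Σ_j π_j f_j(x).
Component likelihoods at x = 5.14:
  L_A = (1/(1.04·√(2π)))·exp(−(5.14−4.94)²/(2·1.04²)) = 0.383598·exp(-0.01849) = 0.37657
  L_B = (1/(1.00·√(2π)))·exp(−(5.14−6.94)²/(2·1.00²)) = 0.398942·exp(-1.62000) = 0.0789502
Unnormalised posteriors:
  π_A·L_A = 0.17 × 0.37657 = 0.064017
  π_B·L_B = 0.83 × 0.0789502 = 0.0655286
Normaliser: 0.064017 + 0.0655286 = 0.129546
P(Population B | x) ≈ 0.5058

0.5058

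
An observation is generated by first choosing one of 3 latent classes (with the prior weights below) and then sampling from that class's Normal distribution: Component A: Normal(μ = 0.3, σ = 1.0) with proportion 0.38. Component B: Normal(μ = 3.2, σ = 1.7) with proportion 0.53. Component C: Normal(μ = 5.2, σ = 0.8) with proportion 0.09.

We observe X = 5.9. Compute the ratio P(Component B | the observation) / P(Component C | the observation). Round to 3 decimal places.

Since P(k|x) ∝ π_k f_k(x), the posterior odds are π_i f_i(x) / (π_j f_j(x)).
Evaluate each component's likelihood at the observed value:
  L_A = 6.18262e-08
  L_B = 0.0664828
  L_C = 0.340069
0.0352359 / 0.0306062 ≈ 1.151

1.151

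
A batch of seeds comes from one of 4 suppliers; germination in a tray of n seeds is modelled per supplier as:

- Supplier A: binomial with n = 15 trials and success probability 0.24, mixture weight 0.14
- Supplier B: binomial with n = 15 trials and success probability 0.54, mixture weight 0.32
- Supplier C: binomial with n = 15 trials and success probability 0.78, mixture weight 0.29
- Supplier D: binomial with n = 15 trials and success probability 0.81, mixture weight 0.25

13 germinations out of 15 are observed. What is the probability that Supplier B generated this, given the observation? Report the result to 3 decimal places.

0.019

P(component k | x) = π_k·f_k(x) / marginal(x), where marginal(x) = Σ_j π_j·f_j(x).
Component likelihoods at x = 13 germinations out of 15:
  f_A = C(15,13)·0.24^13·0.76^2 = 105·8.76488e-09·0.5776 = 5.31573e-07
  f_B = C(15,13)·0.54^13·0.46^2 = 105·0.000331985·0.2116 = 0.00737605
  f_C = C(15,13)·0.78^13·0.22^2 = 105·0.0395576·0.0484 = 0.201032
  f_D = C(15,13)·0.81^13·0.19^2 = 105·0.0646108·0.0361 = 0.244907
Multiply by the mixture weights:
  π_A·f_A = 0.14 × 5.31573e-07 = 7.44202e-08
  π_B·f_B = 0.32 × 0.00737605 = 0.00236034
  π_C·f_C = 0.29 × 0.201032 = 0.0582992
  π_D·f_D = 0.25 × 0.244907 = 0.0612268
Marginal: 7.44202e-08 + 0.00236034 + 0.0582992 + 0.0612268 = 0.121886
So the posterior for Supplier B is 0.00236034 / 0.121886 ≈ 0.019.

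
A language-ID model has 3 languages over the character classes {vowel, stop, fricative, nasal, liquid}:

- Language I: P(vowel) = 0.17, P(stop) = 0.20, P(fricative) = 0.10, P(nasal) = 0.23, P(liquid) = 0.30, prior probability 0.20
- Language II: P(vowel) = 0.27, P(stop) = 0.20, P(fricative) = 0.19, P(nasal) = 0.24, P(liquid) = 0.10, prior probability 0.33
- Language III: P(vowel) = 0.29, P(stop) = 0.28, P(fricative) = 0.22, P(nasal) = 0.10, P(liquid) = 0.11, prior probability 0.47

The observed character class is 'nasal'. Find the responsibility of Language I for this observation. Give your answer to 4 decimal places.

P(component k | x) = w_k·f_k(x) / marginal(x), where marginal(x) = Σ_j w_j·f_j(x).
Evaluate each component's likelihood at the observed value:
  p_I = P(nasal | comp) = 0.23
  p_II = P(nasal | comp) = 0.24
  p_III = P(nasal | comp) = 0.10
Unnormalised posteriors:
  w_I·p_I = 0.20 × 0.23 = 0.046
  w_II·p_II = 0.33 × 0.24 = 0.0792
  w_III·p_III = 0.47 × 0.1 = 0.047
Marginal: 0.046 + 0.0792 + 0.047 = 0.1722
So the posterior for Language I is 0.046 / 0.1722 ≈ 0.2671.

0.2671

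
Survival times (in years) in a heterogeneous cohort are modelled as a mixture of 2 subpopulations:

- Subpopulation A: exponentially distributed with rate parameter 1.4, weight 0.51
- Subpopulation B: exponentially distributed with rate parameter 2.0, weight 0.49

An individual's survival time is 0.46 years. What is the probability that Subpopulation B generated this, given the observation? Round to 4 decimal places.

Posterior ∝ prior × likelihood, so P(k | x) ∝ π_k f_k(x); normalise over all components.
Component likelihoods at x = 0.46 years:
  L_A = 1.4·e^(−1.4·0.46) = 1.4·e^(−0.6440) = 0.735262
  L_B = 2.0·e^(−2.0·0.46) = 2.0·e^(−0.9200) = 0.797038
Weight by the priors:
  π_A·L_A = 0.51 × 0.735262 = 0.374984
  π_B·L_B = 0.49 × 0.797038 = 0.390549
Evidence: 0.374984 + 0.390549 = 0.765533
Responsibility of Subpopulation B: 0.390549 / 0.765533 ≈ 0.5102

0.5102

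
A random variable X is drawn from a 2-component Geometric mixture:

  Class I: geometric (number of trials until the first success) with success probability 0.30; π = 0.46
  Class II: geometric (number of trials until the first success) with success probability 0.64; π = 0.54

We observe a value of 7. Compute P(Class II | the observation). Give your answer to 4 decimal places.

0.0443

P(component k | x) = P(Z=k)·f_k(x) / marginal(x), where marginal(x) = Σ_j P(Z=j)·f_j(x).
Geometric probabilities:
  f_I = 0.30·(1−0.30)^6 = 0.30·0.117649 = 0.0352947
  f_II = 0.64·(1−0.64)^6 = 0.64·0.00217678 = 0.00139314
Multiply by the mixture weights:
  P(Z=I)·f_I = 0.46 × 0.0352947 = 0.0162356
  P(Z=II)·f_II = 0.54 × 0.00139314 = 0.000752296
Sum: 0.0162356 + 0.000752296 = 0.0169879
So the posterior for Class II is 0.000752296 / 0.0169879 ≈ 0.0443.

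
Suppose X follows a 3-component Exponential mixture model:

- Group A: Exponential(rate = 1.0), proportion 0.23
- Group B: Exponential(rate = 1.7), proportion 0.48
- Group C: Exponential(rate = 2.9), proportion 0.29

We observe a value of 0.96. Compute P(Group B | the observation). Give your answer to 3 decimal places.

The responsibility of component k is π_k f_k(x) divided by Σ_j π_j f_j(x).
Evaluate each component's likelihood at the observed value:
  L_A = 0.382893
  L_B = 0.332415
  L_C = 0.179193
Unnormalised posteriors:
  π_A·L_A = 0.23 × 0.382893 = 0.0880654
  π_B·L_B = 0.48 × 0.332415 = 0.159559
  π_C·L_C = 0.29 × 0.179193 = 0.0519661
Marginal: 0.0880654 + 0.159559 + 0.0519661 = 0.299591
Responsibility of Group B: 0.159559 / 0.299591 ≈ 0.533

0.533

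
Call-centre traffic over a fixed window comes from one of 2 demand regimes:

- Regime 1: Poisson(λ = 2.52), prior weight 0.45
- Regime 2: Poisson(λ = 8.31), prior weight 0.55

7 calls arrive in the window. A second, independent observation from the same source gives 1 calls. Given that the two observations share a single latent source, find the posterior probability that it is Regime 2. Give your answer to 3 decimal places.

0.138

By Bayes' theorem, P(k | x) = w_k f_k(x) / Σ_j w_j f_j(x).
Since both observations come from the same component, the likelihood for component k is f_k(x₁)·f_k(x₂).
  L_1 = [e^(−2.52)·2.52^7/7! = 0.0103027] × [0.202758] = 0.00208896
  L_2 = [e^(−8.31)·8.31^7/7! = 0.133595] × [0.00204463] = 0.000273151
Multiply by the mixture weights:
  w_1·L_1 = 0.45 × 0.00208896 = 0.000940031
  w_2·L_2 = 0.55 × 0.000273151 = 0.000150233
Marginal: 0.000940031 + 0.000150233 = 0.00109026
P(Regime 2 | x) ≈ 0.138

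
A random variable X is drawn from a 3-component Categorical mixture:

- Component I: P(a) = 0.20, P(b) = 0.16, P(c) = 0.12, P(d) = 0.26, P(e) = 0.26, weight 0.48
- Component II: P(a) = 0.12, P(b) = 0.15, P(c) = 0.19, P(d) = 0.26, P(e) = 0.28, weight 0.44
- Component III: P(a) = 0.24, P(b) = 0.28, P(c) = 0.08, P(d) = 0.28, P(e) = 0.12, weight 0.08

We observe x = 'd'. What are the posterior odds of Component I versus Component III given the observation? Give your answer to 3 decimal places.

5.571

Only the two components matter; the odds are (P(Z=i) f_i(x)) / (P(Z=j) f_j(x)).
Categorical probabilities:
  L_I = P(d | comp) = 0.26
  L_II = P(d | comp) = 0.26
  L_III = P(d | comp) = 0.28
Odds = (0.48/0.08) × (0.26/0.28) = 6 × 0.928571 ≈ 5.571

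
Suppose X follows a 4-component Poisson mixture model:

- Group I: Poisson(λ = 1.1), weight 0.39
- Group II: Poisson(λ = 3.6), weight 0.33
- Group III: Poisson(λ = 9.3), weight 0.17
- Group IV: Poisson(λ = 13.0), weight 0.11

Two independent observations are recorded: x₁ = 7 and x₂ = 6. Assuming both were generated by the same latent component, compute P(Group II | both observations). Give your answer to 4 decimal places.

0.4243

By Bayes' theorem, P(k | x) = w_k f_k(x) / Σ_j w_j f_j(x).
Since both observations come from the same component, the likelihood for component k is f_k(x₁)·f_k(x₂).
  p_I = [e^(−1.1)·1.1^7/7! = 0.000128705] × [0.00081903] = 1.05413e-07
  p_II = [e^(−3.6)·3.6^7/7! = 0.0424841] × [0.0826081] = 0.00350953
  p_III = [e^(−9.3)·9.3^7/7! = 0.109147] × [0.0821536] = 0.00896681
  p_IV = [e^(−13.0)·13.0^7/7! = 0.0281413] × [0.015153] = 0.000426426
Prior × likelihood for each component:
  w_I·p_I = 0.39 × 1.05413e-07 = 4.11111e-08
  w_II·p_II = 0.33 × 0.00350953 = 0.00115815
  w_III·p_III = 0.17 × 0.00896681 = 0.00152436
  w_IV·p_IV = 0.11 × 0.000426426 = 4.69069e-05
Sum: 4.11111e-08 + 0.00115815 + 0.00152436 + 4.69069e-05 = 0.00272945
P(Group II | x) ≈ 0.4243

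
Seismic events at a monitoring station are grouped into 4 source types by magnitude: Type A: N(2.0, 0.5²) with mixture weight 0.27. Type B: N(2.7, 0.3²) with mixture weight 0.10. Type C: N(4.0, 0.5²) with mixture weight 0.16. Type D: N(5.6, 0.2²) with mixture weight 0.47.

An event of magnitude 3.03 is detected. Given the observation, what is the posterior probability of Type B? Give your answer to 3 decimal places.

0.616

Posterior ∝ prior × likelihood, so P(k | x) ∝ w_k f_k(x); normalise over all components.
Evaluate each component's likelihood at the observed value:
  f_A = 0.0955991
  f_B = 0.726174
  f_C = 0.12153
  f_D = 2.77962e-36
Unnormalised posteriors:
  w_A·f_A = 0.27 × 0.0955991 = 0.0258118
  w_B·f_B = 0.10 × 0.726174 = 0.0726174
  w_C·f_C = 0.16 × 0.12153 = 0.0194449
  w_D·f_D = 0.47 × 2.77962e-36 = 1.30642e-36
Denominator: 0.0258118 + 0.0726174 + 0.0194449 + 1.30642e-36 = 0.117874
Responsibility of Type B: 0.0726174 / 0.117874 ≈ 0.616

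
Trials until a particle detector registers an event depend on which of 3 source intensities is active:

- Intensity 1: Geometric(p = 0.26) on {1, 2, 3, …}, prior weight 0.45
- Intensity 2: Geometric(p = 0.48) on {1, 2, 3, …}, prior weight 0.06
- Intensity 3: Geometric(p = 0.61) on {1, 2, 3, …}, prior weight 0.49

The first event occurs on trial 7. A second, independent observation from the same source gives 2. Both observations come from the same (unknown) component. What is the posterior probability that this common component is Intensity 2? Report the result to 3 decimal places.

Posterior ∝ prior × likelihood, so P(k | x) ∝ π_k f_k(x); normalise over all components.
Since both observations come from the same component, the likelihood for component k is f_k(x₁)·f_k(x₂).
  L_1 = [0.26·(1−0.26)^6 = 0.26·0.164206 = 0.0426937] × [0.1924] = 0.00821427
  L_2 = [0.48·(1−0.48)^6 = 0.48·0.0197706 = 0.00948989] × [0.2496] = 0.00236868
  L_3 = [0.61·(1−0.61)^6 = 0.61·0.00351874 = 0.00214643] × [0.2379] = 0.000510637
Multiply by the mixture weights:
  π_1·L_1 = 0.45 × 0.00821427 = 0.00369642
  π_2·L_2 = 0.06 × 0.00236868 = 0.000142121
  π_3·L_3 = 0.49 × 0.000510637 = 0.000250212
Normaliser: 0.00369642 + 0.000142121 + 0.000250212 = 0.00408875
Responsibility of Intensity 2: 0.000142121 / 0.00408875 ≈ 0.035

0.035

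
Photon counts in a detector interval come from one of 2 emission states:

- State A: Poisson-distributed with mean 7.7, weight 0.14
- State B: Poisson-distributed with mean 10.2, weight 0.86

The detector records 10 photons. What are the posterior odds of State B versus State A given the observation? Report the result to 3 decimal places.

Only the two components matter; the odds are (π_i f_i(x)) / (π_j f_j(x)).
Poisson probabilities:
  L_A = e^(−7.7)·7.7^10/10! = 0.0914275
  L_B = e^(−10.2)·10.2^10/10! = 0.124863
Odds = (0.86/0.14) × (0.124863/0.0914275) = 6.14286 × 1.36571 ≈ 8.389

8.389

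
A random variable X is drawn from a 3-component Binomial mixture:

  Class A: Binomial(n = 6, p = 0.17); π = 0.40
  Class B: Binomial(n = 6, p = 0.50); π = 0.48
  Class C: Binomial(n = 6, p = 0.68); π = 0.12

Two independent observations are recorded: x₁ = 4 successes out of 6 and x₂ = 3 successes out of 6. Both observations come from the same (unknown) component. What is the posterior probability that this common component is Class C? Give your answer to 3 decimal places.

P(component k | x) = π_k·f_k(x) / marginal(x), where marginal(x) = Σ_j π_j·f_j(x).
Since both observations come from the same component, the likelihood for component k is f_k(x₁)·f_k(x₂).
  f_A = [C(6,4)·0.17^4·0.83^2 = 15·0.00083521·0.6889 = 0.00863064] × [0.0561838] = 0.000484902
  f_B = [C(6,4)·0.50^4·0.50^2 = 15·0.0625·0.25 = 0.234375] × [0.3125] = 0.0732422
  f_C = [C(6,4)·0.68^4·0.32^2 = 15·0.213814·0.1024 = 0.328418] × [0.206066] = 0.0676758
Prior × likelihood for each component:
  π_A·f_A = 0.40 × 0.000484902 = 0.000193961
  π_B·f_B = 0.48 × 0.0732422 = 0.0351562
  π_C·f_C = 0.12 × 0.0676758 = 0.0081211
Marginal: 0.000193961 + 0.0351562 + 0.0081211 = 0.0434713
P(Class C | data) = 0.0081211 / 0.0434713 ≈ 0.187

0.187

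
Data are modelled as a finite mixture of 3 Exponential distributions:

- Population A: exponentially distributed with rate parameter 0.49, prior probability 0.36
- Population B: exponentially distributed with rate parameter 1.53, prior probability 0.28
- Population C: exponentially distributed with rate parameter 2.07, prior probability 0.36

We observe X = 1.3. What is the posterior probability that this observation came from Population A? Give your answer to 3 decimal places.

Apply Bayes' rule: the posterior for each component is proportional to its prior times its likelihood at x.
Exponential densities:
  L_A = 0.49·e^(−0.49·1.3) = 0.49·e^(−0.6370) = 0.25915
  L_B = 1.53·e^(−1.53·1.3) = 1.53·e^(−1.9890) = 0.209353
  L_C = 2.07·e^(−2.07·1.3) = 2.07·e^(−2.6910) = 0.140373
Multiply by the mixture weights:
  π_A·L_A = 0.36 × 0.25915 = 0.0932938
  π_B·L_B = 0.28 × 0.209353 = 0.0586189
  π_C·L_C = 0.36 × 0.140373 = 0.0505343
Denominator: 0.0932938 + 0.0586189 + 0.0505343 = 0.202447
P(Population A | data) = 0.0932938 / 0.202447 ≈ 0.461

0.461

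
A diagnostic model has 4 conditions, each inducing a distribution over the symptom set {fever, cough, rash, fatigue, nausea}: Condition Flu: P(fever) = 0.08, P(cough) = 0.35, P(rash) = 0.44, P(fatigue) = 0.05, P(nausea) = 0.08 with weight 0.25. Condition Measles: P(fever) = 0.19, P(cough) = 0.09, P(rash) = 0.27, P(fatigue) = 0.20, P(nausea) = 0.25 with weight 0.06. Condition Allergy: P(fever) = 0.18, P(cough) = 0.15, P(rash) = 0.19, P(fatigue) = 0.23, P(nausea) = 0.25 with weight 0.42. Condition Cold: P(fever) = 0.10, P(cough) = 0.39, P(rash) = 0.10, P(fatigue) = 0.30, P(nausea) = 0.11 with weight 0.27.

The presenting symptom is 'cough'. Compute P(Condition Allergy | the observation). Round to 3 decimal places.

Posterior ∝ prior × likelihood, so P(k | x) ∝ w_k f_k(x); normalise over all components.
Component likelihoods at x = 'cough':
  f_Flu = P(cough | comp) = 0.35
  f_Measles = P(cough | comp) = 0.09
  f_Allergy = P(cough | comp) = 0.15
  f_Cold = P(cough | comp) = 0.39
Unnormalised posteriors:
  w_Flu·f_Flu = 0.25 × 0.35 = 0.0875
  w_Measles·f_Measles = 0.06 × 0.09 = 0.0054
  w_Allergy·f_Allergy = 0.42 × 0.15 = 0.063
  w_Cold·f_Cold = 0.27 × 0.39 = 0.1053
Evidence: 0.0875 + 0.0054 + 0.063 + 0.1053 = 0.2612
Responsibility of Condition Allergy: 0.063 / 0.2612 ≈ 0.241

0.241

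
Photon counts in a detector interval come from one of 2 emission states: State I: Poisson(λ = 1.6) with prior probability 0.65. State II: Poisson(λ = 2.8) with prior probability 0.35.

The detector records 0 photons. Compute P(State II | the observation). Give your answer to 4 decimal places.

0.1395

P(component k | x) = π_k·f_k(x) / marginal(x), where marginal(x) = Σ_j π_j·f_j(x).
Evaluate each component's likelihood at the observed value:
  p_I = e^(−1.6)·1.6^0/0! = 0.201897
  p_II = e^(−2.8)·2.8^0/0! = 0.0608101
Weight by the priors:
  π_I·p_I = 0.65 × 0.201897 = 0.131233
  π_II·p_II = 0.35 × 0.0608101 = 0.0212835
Marginal: 0.131233 + 0.0212835 = 0.152516
P(State II | data) ≈ 0.1395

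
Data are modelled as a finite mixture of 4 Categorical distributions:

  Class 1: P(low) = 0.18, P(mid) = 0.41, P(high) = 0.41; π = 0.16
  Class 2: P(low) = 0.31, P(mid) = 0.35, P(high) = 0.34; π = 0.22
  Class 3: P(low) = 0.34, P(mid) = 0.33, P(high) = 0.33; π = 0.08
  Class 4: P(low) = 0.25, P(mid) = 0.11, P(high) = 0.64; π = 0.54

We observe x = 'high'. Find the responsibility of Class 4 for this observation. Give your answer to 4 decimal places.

Apply Bayes' rule: the posterior for each component is proportional to its prior times its likelihood at x.
Categorical probabilities:
  L_1 = P(high | comp) = 0.41
  L_2 = P(high | comp) = 0.34
  L_3 = P(high | comp) = 0.33
  L_4 = P(high | comp) = 0.64
Weight by the priors:
  w_1·L_1 = 0.16 × 0.41 = 0.0656
  w_2·L_2 = 0.22 × 0.34 = 0.0748
  w_3·L_3 = 0.08 × 0.33 = 0.0264
  w_4·L_4 = 0.54 × 0.64 = 0.3456
Evidence: 0.0656 + 0.0748 + 0.0264 + 0.3456 = 0.5124
P(Class 4 | data) ≈ 0.6745

0.6745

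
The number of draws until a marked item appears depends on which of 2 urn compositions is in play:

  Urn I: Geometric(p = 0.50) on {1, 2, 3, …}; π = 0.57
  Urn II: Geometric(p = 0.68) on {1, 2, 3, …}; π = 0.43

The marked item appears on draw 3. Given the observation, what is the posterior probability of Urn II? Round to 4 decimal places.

0.2959

P(component k | x) = w_k·f_k(x) / marginal(x), where marginal(x) = Σ_j w_j·f_j(x).
Geometric probabilities:
  p_I = 0.50·(1−0.50)^2 = 0.50·0.25 = 0.125
  p_II = 0.68·(1−0.68)^2 = 0.68·0.1024 = 0.069632
Weight by the priors:
  w_I·p_I = 0.57 × 0.125 = 0.07125
  w_II·p_II = 0.43 × 0.069632 = 0.0299418
Sum: 0.07125 + 0.0299418 = 0.101192
So the posterior for Urn II is 0.0299418 / 0.101192 ≈ 0.2959.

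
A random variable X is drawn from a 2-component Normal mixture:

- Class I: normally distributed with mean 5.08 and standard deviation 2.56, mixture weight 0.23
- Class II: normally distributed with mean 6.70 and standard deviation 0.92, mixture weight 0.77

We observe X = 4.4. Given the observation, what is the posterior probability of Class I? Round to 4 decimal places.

By Bayes' theorem, P(k | x) = π_k f_k(x) / Σ_j π_j f_j(x).
Component likelihoods at x = 4.4:
  L_I = (1/(2.56·√(2π)))·exp(−(4.4−5.08)²/(2·2.56²)) = 0.155837·exp(-0.03528) = 0.150435
  L_II = (1/(0.92·√(2π)))·exp(−(4.4−6.70)²/(2·0.92²)) = 0.433633·exp(-3.12500) = 0.0190525
Multiply by the mixture weights:
  π_I·L_I = 0.23 × 0.150435 = 0.0346001
  π_II·L_II = 0.77 × 0.0190525 = 0.0146704
Evidence: 0.0346001 + 0.0146704 = 0.0492705
So the posterior for Class I is 0.0346001 / 0.0492705 ≈ 0.7022.

0.7022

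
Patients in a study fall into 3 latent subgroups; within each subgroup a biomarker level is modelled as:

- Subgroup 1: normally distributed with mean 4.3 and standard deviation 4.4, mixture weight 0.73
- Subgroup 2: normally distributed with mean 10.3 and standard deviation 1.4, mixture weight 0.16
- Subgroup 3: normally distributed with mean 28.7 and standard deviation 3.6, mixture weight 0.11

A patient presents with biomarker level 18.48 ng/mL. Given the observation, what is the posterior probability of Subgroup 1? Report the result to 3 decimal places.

0.629

The responsibility of component k is w_k f_k(x) divided by Σ_j w_j f_j(x).
Normal densities:
  p_1 = (1/(4.4·√(2π)))·exp(−(18.48−4.3)²/(2·4.4²)) = 0.090669·exp(-5.19299) = 0.000503701
  p_2 = (1/(1.4·√(2π)))·exp(−(18.48−10.3)²/(2·1.4²)) = 0.284959·exp(-17.06949) = 1.10052e-08
  p_3 = (1/(3.6·√(2π)))·exp(−(18.48−28.7)²/(2·3.6²)) = 0.110817·exp(-4.02965) = 0.0019704
Multiply by the mixture weights:
  w_1·p_1 = 0.73 × 0.000503701 = 0.000367701
  w_2·p_2 = 0.16 × 1.10052e-08 = 1.76083e-09
  w_3·p_3 = 0.11 × 0.0019704 = 0.000216744
Sum: 0.000367701 + 1.76083e-09 + 0.000216744 = 0.000584447
So the posterior for Subgroup 1 is 0.000367701 / 0.000584447 ≈ 0.629.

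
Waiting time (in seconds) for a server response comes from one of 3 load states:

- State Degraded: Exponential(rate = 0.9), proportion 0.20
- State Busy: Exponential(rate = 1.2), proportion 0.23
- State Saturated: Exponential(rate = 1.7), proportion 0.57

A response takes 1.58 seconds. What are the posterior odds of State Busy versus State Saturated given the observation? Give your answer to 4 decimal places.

Since P(k|x) ∝ P(Z=k) f_k(x), the posterior odds are P(Z=i) f_i(x) / (P(Z=j) f_j(x)).
Evaluate each component's likelihood at the observed value:
  f_Degraded = 0.9·e^(−0.9·1.58) = 0.9·e^(−1.4220) = 0.217108
  f_Busy = 1.2·e^(−1.2·1.58) = 1.2·e^(−1.8960) = 0.180202
  f_Saturated = 1.7·e^(−1.7·1.58) = 1.7·e^(−2.6860) = 0.11586
Posterior odds = (P(Z=Busy)·f_Busy) / (P(Z=Saturated)·f_Saturated) = (0.23·0.180202) / (0.57·0.11586) = 0.0414464 / 0.0660403 ≈ 0.6276

0.6276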